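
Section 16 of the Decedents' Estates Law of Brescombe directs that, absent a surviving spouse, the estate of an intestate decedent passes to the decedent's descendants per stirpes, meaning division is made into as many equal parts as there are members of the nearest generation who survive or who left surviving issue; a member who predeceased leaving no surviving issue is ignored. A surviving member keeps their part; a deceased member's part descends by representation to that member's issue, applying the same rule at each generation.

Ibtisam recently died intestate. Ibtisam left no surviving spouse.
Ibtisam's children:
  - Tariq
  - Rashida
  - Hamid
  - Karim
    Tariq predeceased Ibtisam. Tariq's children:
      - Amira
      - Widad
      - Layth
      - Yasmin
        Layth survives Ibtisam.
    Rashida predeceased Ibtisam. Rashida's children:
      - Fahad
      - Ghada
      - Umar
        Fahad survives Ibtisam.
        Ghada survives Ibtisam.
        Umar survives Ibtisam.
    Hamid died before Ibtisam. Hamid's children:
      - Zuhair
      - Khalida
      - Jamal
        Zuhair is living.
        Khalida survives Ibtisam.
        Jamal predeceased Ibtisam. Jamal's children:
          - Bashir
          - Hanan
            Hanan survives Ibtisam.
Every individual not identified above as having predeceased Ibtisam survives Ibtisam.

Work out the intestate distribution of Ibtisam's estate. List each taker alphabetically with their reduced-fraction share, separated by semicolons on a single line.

There is no surviving spouse, so the entire estate passes to Ibtisam's descendants per stirpes.
The estate is divided into 4 equal shares of 1/4 among Tariq, Rashida, Hamid, Karim.
Tariq predeceased; the 1/4 allotted to Tariq's branch passes to Tariq's issue by representation.
The 1/4 is divided into 4 equal shares of 1/16 among Amira, Widad, Layth, Yasmin.
Amira is living and takes 1/16.
Widad is living and takes 1/16.
Layth is living and takes 1/16.
Yasmin is living and takes 1/16.
Rashida predeceased; the 1/4 allotted to Rashida's branch passes to Rashida's issue by representation.
The 1/4 is divided into 3 equal shares of 1/12 among Fahad, Ghada, Umar.
Fahad is living and takes 1/12.
Ghada is living and takes 1/12.
Umar is living and takes 1/12.
Hamid predeceased; the 1/4 allotted to Hamid's branch passes to Hamid's issue by representation.
The 1/4 is divided into 3 equal shares of 1/12 among Zuhair, Khalida, Jamal.
Zuhair is living and takes 1/12.
Khalida is living and takes 1/12.
Jamal predeceased; the 1/12 allotted to Jamal's branch passes to Jamal's issue by representation.
The 1/12 is divided into 2 equal shares of 1/24 among Bashir, Hanan.
Bashir is living and takes 1/24.
Hanan is living and takes 1/24.
Karim is living and takes 1/4.

Amira 1/16; Bashir 1/24; Fahad 1/12; Ghada 1/12; Hanan 1/24; Karim 1/4; Khalida 1/12; Layth 1/16; Umar 1/12; Widad 1/16; Yasmin 1/16; Zuhair 1/12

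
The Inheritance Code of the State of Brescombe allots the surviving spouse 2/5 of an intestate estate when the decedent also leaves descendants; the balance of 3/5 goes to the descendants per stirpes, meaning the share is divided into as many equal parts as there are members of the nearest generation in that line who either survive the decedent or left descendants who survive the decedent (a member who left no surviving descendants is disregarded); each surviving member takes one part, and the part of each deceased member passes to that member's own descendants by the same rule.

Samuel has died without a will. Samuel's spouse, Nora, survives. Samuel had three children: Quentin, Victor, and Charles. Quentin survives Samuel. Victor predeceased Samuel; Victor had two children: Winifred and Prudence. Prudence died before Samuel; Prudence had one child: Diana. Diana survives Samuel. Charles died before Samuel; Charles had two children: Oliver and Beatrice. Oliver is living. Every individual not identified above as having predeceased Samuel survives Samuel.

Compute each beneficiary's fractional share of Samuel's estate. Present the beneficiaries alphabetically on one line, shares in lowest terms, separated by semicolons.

Beatrice 1/10; Diana 1/10; Nora 2/5; Oliver 1/10; Quentin 1/5; Winifred 1/10

Nora, as surviving spouse, takes 2/5.
The remaining 3/5 passes to Samuel's descendants per stirpes.
The 3/5 is divided into 3 equal shares of 1/5 among Quentin, Victor, Charles.
Quentin is living and takes 1/5.
Victor predeceased; the 1/5 allotted to Victor's branch passes to Victor's issue by representation.
The 1/5 is divided into 2 equal shares of 1/10 among Winifred, Prudence.
Winifred is living and takes 1/10.
Prudence predeceased; the 1/10 allotted to Prudence's branch passes to Prudence's issue by representation.
Diana is the sole taker at this level and receives the full 1/10.
Charles predeceased; the 1/5 allotted to Charles's branch passes to Charles's issue by representation.
The 1/5 is divided into 2 equal shares of 1/10 among Oliver, Beatrice.
Oliver is living and takes 1/10.
Beatrice is living and takes 1/10.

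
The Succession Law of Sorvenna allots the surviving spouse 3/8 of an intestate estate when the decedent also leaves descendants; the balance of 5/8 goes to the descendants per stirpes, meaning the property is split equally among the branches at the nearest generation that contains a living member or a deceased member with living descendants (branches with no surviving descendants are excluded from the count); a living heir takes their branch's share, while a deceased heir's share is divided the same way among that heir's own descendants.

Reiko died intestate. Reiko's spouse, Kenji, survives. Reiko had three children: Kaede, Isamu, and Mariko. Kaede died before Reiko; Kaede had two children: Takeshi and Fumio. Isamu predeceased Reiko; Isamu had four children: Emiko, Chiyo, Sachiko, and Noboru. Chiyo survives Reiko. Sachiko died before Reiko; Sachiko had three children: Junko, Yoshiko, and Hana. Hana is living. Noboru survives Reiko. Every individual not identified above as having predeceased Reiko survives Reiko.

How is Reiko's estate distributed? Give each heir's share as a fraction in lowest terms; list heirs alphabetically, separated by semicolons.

Chiyo 5/96; Emiko 5/96; Fumio 5/48; Hana 5/288; Junko 5/288; Kenji 3/8; Mariko 5/24; Noboru 5/96; Takeshi 5/48; Yoshiko 5/288

Kenji, as surviving spouse, takes 3/8.
The remaining 5/8 passes to Reiko's descendants per stirpes.
The 5/8 is divided into 3 equal shares of 5/24 among Kaede, Isamu, Mariko.
Kaede predeceased; the 5/24 allotted to Kaede's branch passes to Kaede's issue by representation.
The 5/24 is divided into 2 equal shares of 5/48 among Takeshi, Fumio.
Takeshi is living and takes 5/48.
Fumio is living and takes 5/48.
Isamu predeceased; the 5/24 allotted to Isamu's branch passes to Isamu's issue by representation.
The 5/24 is divided into 4 equal shares of 5/96 among Emiko, Chiyo, Sachiko, Noboru.
Emiko is living and takes 5/96.
Chiyo is living and takes 5/96.
Sachiko predeceased; the 5/96 allotted to Sachiko's branch passes to Sachiko's issue by representation.
The 5/96 is divided into 3 equal shares of 5/288 among Junko, Yoshiko, Hana.
Junko is living and takes 5/288.
Yoshiko is living and takes 5/288.
Hana is living and takes 5/288.
Noboru is living and takes 5/96.
Mariko is living and takes 5/24.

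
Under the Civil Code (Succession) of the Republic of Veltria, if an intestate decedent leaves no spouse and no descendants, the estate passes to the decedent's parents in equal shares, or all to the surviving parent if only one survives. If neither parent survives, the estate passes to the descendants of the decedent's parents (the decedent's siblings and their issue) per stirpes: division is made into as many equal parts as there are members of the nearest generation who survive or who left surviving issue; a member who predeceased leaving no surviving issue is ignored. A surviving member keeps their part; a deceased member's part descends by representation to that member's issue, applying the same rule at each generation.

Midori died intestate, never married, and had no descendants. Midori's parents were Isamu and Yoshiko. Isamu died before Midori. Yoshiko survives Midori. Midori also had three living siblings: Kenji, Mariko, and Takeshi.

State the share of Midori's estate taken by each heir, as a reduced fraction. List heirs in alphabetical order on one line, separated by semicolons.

Only one parent, Yoshiko, survives, so Yoshiko takes the entire estate. The siblings take nothing because a surviving parent has priority.

Yoshiko 1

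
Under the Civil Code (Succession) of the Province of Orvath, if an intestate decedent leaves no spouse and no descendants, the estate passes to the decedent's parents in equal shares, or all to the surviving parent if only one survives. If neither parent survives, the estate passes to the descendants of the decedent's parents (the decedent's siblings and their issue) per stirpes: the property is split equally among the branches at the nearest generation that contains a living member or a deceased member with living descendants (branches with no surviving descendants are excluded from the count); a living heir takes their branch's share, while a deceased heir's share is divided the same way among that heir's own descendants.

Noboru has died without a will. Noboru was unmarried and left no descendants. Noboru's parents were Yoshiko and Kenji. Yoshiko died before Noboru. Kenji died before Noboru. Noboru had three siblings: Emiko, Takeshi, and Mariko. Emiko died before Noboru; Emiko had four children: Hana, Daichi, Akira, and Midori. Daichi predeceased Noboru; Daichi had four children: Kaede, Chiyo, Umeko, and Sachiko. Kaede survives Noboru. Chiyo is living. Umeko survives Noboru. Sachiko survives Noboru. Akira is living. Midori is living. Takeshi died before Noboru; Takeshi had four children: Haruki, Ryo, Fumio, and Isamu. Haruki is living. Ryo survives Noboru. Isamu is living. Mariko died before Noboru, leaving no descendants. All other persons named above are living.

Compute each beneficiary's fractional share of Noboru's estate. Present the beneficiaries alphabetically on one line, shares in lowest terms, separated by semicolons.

Akira 1/8; Chiyo 1/32; Fumio 1/8; Hana 1/8; Haruki 1/8; Isamu 1/8; Kaede 1/32; Midori 1/8; Ryo 1/8; Sachiko 1/32; Umeko 1/32

Neither parent survives and there are no descendants, so the estate passes to Noboru's siblings and their issue per stirpes.
Mariko left no surviving issue, so that branch lapses and is disregarded.
The estate is divided into 2 equal shares of 1/2 among Emiko, Takeshi.
Emiko predeceased; the 1/2 allotted to Emiko's branch passes to Emiko's issue by representation.
The 1/2 is divided into 4 equal shares of 1/8 among Hana, Daichi, Akira, Midori.
Hana is living and takes 1/8.
Daichi predeceased; the 1/8 allotted to Daichi's branch passes to Daichi's issue by representation.
The 1/8 is divided into 4 equal shares of 1/32 among Kaede, Chiyo, Umeko, Sachiko.
Kaede is living and takes 1/32.
Chiyo is living and takes 1/32.
Umeko is living and takes 1/32.
Sachiko is living and takes 1/32.
Akira is living and takes 1/8.
Midori is living and takes 1/8.
Takeshi predeceased; the 1/2 allotted to Takeshi's branch passes to Takeshi's issue by representation.
The 1/2 is divided into 4 equal shares of 1/8 among Haruki, Ryo, Fumio, Isamu.
Haruki is living and takes 1/8.
Ryo is living and takes 1/8.
Fumio is living and takes 1/8.
Isamu is living and takes 1/8.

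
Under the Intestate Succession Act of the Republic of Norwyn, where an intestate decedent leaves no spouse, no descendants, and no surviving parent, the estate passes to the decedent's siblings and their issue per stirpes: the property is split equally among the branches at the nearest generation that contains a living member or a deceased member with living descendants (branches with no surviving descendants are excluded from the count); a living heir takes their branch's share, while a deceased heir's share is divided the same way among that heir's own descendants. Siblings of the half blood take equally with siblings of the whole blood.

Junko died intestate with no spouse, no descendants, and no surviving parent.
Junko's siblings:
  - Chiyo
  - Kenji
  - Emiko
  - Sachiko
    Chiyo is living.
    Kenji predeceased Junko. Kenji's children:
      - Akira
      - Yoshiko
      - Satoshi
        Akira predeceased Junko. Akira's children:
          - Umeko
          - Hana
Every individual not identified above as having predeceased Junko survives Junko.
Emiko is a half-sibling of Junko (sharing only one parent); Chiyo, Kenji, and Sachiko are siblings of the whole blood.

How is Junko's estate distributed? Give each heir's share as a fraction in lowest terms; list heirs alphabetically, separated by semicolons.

Chiyo 1/4; Emiko 1/4; Hana 1/24; Sachiko 1/4; Satoshi 1/12; Umeko 1/24; Yoshiko 1/12

No spouse, descendants, or parent survives, so the estate passes to Junko's siblings per stirpes.
Half-blood and whole-blood siblings take equally under the stated rule.
The estate is divided into 4 equal shares of 1/4 among Chiyo, Kenji, Emiko, Sachiko.
Chiyo is living and takes 1/4.
Kenji predeceased; the 1/4 allotted to Kenji's branch passes to Kenji's issue by representation.
The 1/4 is divided into 3 equal shares of 1/12 among Akira, Yoshiko, Satoshi.
Akira predeceased; the 1/12 allotted to Akira's branch passes to Akira's issue by representation.
The 1/12 is divided into 2 equal shares of 1/24 among Umeko, Hana.
Umeko is living and takes 1/24.
Hana is living and takes 1/24.
Yoshiko is living and takes 1/12.
Satoshi is living and takes 1/12.
Emiko is living and takes 1/4.
Sachiko is living and takes 1/4.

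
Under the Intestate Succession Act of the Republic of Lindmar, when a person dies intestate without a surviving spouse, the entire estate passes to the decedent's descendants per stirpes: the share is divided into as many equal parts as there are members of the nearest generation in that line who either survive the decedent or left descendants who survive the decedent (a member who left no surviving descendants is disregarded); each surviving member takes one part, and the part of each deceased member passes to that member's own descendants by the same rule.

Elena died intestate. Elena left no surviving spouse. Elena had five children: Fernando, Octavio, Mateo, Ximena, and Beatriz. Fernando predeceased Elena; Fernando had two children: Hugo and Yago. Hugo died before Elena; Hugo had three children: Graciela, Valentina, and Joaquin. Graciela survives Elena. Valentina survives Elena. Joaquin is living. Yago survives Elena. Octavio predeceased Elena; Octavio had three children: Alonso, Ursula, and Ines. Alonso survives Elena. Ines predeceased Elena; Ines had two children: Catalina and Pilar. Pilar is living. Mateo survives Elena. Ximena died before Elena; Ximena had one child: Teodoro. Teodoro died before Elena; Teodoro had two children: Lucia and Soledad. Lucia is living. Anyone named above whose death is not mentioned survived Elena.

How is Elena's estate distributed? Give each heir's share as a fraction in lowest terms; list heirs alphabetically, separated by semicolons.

There is no surviving spouse, so the entire estate passes to Elena's descendants per stirpes.
The estate is divided into 5 equal shares of 1/5 among Fernando, Octavio, Mateo, Ximena, Beatriz.
Fernando predeceased; the 1/5 allotted to Fernando's branch passes to Fernando's issue by representation.
The 1/5 is divided into 2 equal shares of 1/10 among Hugo, Yago.
Hugo predeceased; the 1/10 allotted to Hugo's branch passes to Hugo's issue by representation.
The 1/10 is divided into 3 equal shares of 1/30 among Graciela, Valentina, Joaquin.
Graciela is living and takes 1/30.
Valentina is living and takes 1/30.
Joaquin is living and takes 1/30.
Yago is living and takes 1/10.
Octavio predeceased; the 1/5 allotted to Octavio's branch passes to Octavio's issue by representation.
The 1/5 is divided into 3 equal shares of 1/15 among Alonso, Ursula, Ines.
Alonso is living and takes 1/15.
Ursula is living and takes 1/15.
Ines predeceased; the 1/15 allotted to Ines's branch passes to Ines's issue by representation.
The 1/15 is divided into 2 equal shares of 1/30 among Catalina, Pilar.
Catalina is living and takes 1/30.
Pilar is living and takes 1/30.
Mateo is living and takes 1/5.
Ximena predeceased; the 1/5 allotted to Ximena's branch passes to Ximena's issue by representation.
Teodoro's line is the sole branch at this level, so the full 1/5 passes to Teodoro's issue by representation.
The 1/5 is divided into 2 equal shares of 1/10 among Lucia, Soledad.
Lucia is living and takes 1/10.
Soledad is living and takes 1/10.
Beatriz is living and takes 1/5.

Alonso 1/15; Beatriz 1/5; Catalina 1/30; Graciela 1/30; Joaquin 1/30; Lucia 1/10; Mateo 1/5; Pilar 1/30; Soledad 1/10; Ursula 1/15; Valentina 1/30; Yago 1/10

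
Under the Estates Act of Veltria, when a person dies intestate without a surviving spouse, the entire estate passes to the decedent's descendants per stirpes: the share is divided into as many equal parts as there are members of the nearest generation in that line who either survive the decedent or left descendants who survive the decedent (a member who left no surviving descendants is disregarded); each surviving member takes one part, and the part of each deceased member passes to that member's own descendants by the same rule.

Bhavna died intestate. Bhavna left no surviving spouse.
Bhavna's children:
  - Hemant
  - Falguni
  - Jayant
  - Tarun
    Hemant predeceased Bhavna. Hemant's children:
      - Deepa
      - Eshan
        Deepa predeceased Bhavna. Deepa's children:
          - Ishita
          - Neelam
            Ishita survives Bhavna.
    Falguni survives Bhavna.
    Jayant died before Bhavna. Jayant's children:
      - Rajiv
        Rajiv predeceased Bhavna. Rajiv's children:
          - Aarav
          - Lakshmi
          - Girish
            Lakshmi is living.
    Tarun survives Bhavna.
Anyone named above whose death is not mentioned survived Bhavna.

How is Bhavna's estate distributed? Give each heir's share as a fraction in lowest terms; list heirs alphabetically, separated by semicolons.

There is no surviving spouse, so the entire estate passes to Bhavna's descendants per stirpes.
The estate is divided into 4 equal shares of 1/4 among Hemant, Falguni, Jayant, Tarun.
Hemant predeceased; the 1/4 allotted to Hemant's branch passes to Hemant's issue by representation.
The 1/4 is divided into 2 equal shares of 1/8 among Deepa, Eshan.
Deepa predeceased; the 1/8 allotted to Deepa's branch passes to Deepa's issue by representation.
The 1/8 is divided into 2 equal shares of 1/16 among Ishita, Neelam.
Ishita is living and takes 1/16.
Neelam is living and takes 1/16.
Eshan is living and takes 1/8.
Falguni is living and takes 1/4.
Jayant predeceased; the 1/4 allotted to Jayant's branch passes to Jayant's issue by representation.
Rajiv's line is the sole branch at this level, so the full 1/4 passes to Rajiv's issue by representation.
The 1/4 is divided into 3 equal shares of 1/12 among Aarav, Lakshmi, Girish.
Aarav is living and takes 1/12.
Lakshmi is living and takes 1/12.
Girish is living and takes 1/12.
Tarun is living and takes 1/4.

Aarav 1/12; Eshan 1/8; Falguni 1/4; Girish 1/12; Ishita 1/16; Lakshmi 1/12; Neelam 1/16; Tarun 1/4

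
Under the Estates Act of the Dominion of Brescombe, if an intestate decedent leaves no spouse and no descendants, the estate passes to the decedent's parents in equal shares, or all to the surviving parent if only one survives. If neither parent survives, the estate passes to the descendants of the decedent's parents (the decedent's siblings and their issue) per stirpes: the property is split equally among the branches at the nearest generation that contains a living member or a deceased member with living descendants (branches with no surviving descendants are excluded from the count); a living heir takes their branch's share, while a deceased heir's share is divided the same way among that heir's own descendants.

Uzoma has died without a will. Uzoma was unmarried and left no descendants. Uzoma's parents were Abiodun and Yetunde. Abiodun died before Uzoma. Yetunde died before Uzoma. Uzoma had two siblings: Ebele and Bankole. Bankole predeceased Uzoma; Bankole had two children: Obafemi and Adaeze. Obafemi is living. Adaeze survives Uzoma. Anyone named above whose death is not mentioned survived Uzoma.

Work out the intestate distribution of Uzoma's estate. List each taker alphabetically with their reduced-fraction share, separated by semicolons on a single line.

Adaeze 1/4; Ebele 1/2; Obafemi 1/4

Neither parent survives and there are no descendants, so the estate passes to Uzoma's siblings and their issue per stirpes.
The estate is divided into 2 equal shares of 1/2 among Ebele, Bankole.
Ebele is living and takes 1/2.
Bankole predeceased; the 1/2 allotted to Bankole's branch passes to Bankole's issue by representation.
The 1/2 is divided into 2 equal shares of 1/4 among Obafemi, Adaeze.
Obafemi is living and takes 1/4.
Adaeze is living and takes 1/4.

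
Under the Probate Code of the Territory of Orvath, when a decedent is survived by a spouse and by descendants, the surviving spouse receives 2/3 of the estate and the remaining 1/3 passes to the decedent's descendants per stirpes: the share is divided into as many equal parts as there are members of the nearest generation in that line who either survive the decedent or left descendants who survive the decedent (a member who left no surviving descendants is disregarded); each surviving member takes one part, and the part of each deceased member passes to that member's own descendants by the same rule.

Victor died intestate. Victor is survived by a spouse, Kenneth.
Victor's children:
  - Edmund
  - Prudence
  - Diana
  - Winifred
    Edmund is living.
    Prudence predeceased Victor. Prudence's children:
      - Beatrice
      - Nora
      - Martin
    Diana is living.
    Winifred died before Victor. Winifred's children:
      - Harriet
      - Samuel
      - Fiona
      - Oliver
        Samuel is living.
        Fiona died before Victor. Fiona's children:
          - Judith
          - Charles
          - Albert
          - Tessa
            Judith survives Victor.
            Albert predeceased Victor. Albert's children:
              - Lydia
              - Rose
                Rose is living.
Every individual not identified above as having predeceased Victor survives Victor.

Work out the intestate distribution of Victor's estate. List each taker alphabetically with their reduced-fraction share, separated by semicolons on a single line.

Kenneth, as surviving spouse, takes 2/3.
The remaining 1/3 passes to Victor's descendants per stirpes.
The 1/3 is divided into 4 equal shares of 1/12 among Edmund, Prudence, Diana, Winifred.
Edmund is living and takes 1/12.
Prudence predeceased; the 1/12 allotted to Prudence's branch passes to Prudence's issue by representation.
The 1/12 is divided into 3 equal shares of 1/36 among Beatrice, Nora, Martin.
Beatrice is living and takes 1/36.
Nora is living and takes 1/36.
Martin is living and takes 1/36.
Diana is living and takes 1/12.
Winifred predeceased; the 1/12 allotted to Winifred's branch passes to Winifred's issue by representation.
The 1/12 is divided into 4 equal shares of 1/48 among Harriet, Samuel, Fiona, Oliver.
Harriet is living and takes 1/48.
Samuel is living and takes 1/48.
Fiona predeceased; the 1/48 allotted to Fiona's branch passes to Fiona's issue by representation.
The 1/48 is divided into 4 equal shares of 1/192 among Judith, Charles, Albert, Tessa.
Judith is living and takes 1/192.
Charles is living and takes 1/192.
Albert predeceased; the 1/192 allotted to Albert's branch passes to Albert's issue by representation.
The 1/192 is divided into 2 equal shares of 1/384 among Lydia, Rose.
Lydia is living and takes 1/384.
Rose is living and takes 1/384.
Tessa is living and takes 1/192.
Oliver is living and takes 1/48.

Beatrice 1/36; Charles 1/192; Diana 1/12; Edmund 1/12; Harriet 1/48; Judith 1/192; Kenneth 2/3; Lydia 1/384; Martin 1/36; Nora 1/36; Oliver 1/48; Rose 1/384; Samuel 1/48; Tessa 1/192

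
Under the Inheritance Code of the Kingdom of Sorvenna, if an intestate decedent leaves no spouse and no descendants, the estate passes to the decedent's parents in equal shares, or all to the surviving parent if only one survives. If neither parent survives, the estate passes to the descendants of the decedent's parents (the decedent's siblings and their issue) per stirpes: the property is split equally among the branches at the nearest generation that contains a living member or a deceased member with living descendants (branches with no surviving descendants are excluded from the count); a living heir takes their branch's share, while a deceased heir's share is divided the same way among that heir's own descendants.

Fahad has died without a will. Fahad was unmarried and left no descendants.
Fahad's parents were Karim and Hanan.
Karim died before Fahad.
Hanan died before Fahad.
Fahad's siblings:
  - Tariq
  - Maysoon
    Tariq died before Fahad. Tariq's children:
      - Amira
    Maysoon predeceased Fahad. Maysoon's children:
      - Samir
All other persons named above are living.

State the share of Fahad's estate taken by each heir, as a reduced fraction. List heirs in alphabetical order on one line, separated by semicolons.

Amira 1/2; Samir 1/2

Neither parent survives and there are no descendants, so the estate passes to Fahad's siblings and their issue per stirpes.
The estate is divided into 2 equal shares of 1/2 among Tariq, Maysoon.
Tariq predeceased; the 1/2 allotted to Tariq's branch passes to Tariq's issue by representation.
Amira is the sole taker at this level and receives the full 1/2.
Maysoon predeceased; the 1/2 allotted to Maysoon's branch passes to Maysoon's issue by representation.
Samir is the sole taker at this level and receives the full 1/2.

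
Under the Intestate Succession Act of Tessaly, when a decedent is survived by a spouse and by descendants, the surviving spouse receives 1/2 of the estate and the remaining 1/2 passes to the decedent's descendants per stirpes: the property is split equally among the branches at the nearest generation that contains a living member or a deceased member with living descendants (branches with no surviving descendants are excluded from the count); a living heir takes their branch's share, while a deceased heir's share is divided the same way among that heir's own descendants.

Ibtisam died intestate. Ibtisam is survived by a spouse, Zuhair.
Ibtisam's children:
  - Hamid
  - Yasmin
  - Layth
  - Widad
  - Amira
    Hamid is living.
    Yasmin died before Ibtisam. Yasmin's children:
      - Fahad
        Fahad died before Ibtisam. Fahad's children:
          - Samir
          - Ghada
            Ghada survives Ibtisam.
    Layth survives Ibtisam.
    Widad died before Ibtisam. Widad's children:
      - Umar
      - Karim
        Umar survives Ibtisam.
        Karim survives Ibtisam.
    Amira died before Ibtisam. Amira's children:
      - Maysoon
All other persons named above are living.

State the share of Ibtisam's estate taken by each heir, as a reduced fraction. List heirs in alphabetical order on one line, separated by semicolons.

Zuhair, as surviving spouse, takes 1/2.
The remaining 1/2 passes to Ibtisam's descendants per stirpes.
The 1/2 is divided into 5 equal shares of 1/10 among Hamid, Yasmin, Layth, Widad, Amira.
Hamid is living and takes 1/10.
Yasmin predeceased; the 1/10 allotted to Yasmin's branch passes to Yasmin's issue by representation.
Fahad's line is the sole branch at this level, so the full 1/10 passes to Fahad's issue by representation.
The 1/10 is divided into 2 equal shares of 1/20 among Samir, Ghada.
Samir is living and takes 1/20.
Ghada is living and takes 1/20.
Layth is living and takes 1/10.
Widad predeceased; the 1/10 allotted to Widad's branch passes to Widad's issue by representation.
The 1/10 is divided into 2 equal shares of 1/20 among Umar, Karim.
Umar is living and takes 1/20.
Karim is living and takes 1/20.
Amira predeceased; the 1/10 allotted to Amira's branch passes to Amira's issue by representation.
Maysoon is the sole taker at this level and receives the full 1/10.

Ghada 1/20; Hamid 1/10; Karim 1/20; Layth 1/10; Maysoon 1/10; Samir 1/20; Umar 1/20; Zuhair 1/2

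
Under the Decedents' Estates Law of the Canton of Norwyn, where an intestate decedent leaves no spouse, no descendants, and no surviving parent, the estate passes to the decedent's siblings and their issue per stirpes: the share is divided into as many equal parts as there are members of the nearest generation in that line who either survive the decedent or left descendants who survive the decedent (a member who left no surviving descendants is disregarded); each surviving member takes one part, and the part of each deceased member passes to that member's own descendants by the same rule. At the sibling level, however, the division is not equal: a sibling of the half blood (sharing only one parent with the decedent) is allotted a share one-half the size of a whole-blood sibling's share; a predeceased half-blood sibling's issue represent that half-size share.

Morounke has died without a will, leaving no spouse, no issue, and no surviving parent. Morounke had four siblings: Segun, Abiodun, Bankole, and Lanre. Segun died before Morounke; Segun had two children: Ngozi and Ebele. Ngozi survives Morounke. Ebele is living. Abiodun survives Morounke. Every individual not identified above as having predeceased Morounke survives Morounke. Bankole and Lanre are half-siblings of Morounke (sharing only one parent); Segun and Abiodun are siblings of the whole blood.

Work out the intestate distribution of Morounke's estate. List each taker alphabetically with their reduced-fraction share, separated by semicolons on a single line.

Abiodun 1/3; Bankole 1/6; Ebele 1/6; Lanre 1/6; Ngozi 1/6

No spouse, descendants, or parent survives, so the estate passes to Morounke's siblings per stirpes.
Half-blood siblings count for one-half the weight of whole-blood siblings at the initial division.
Dividing 1 in proportion to weights (total weight 3): Segun (weight 1) → 1/3; Abiodun (weight 1) → 1/3; Bankole (weight 1/2) → 1/6; Lanre (weight 1/2) → 1/6.
Segun predeceased; the 1/3 allotted to Segun's branch passes to Segun's issue by representation.
The 1/3 is divided into 2 equal shares of 1/6 among Ngozi, Ebele.
Ngozi is living and takes 1/6.
Ebele is living and takes 1/6.
Abiodun is living and takes 1/3.
Bankole is living and takes 1/6.
Lanre is living and takes 1/6.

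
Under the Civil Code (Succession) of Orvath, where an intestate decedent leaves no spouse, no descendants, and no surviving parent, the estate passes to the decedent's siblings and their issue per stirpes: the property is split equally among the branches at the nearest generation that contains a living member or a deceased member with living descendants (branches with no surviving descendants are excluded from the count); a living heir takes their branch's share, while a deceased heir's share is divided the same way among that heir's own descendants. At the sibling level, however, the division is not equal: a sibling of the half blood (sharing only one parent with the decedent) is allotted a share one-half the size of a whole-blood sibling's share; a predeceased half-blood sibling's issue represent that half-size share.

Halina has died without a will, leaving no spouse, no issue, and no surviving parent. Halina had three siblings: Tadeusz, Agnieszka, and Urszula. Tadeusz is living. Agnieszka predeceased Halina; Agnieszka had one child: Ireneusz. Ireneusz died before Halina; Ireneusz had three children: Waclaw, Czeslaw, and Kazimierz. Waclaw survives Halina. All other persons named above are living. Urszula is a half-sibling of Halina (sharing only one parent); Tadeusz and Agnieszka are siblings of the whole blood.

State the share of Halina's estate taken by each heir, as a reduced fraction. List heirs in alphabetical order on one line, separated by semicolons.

Czeslaw 2/15; Kazimierz 2/15; Tadeusz 2/5; Urszula 1/5; Waclaw 2/15

No spouse, descendants, or parent survives, so the estate passes to Halina's siblings per stirpes.
Half-blood siblings count for one-half the weight of whole-blood siblings at the initial division.
Dividing 1 in proportion to weights (total weight 5/2): Tadeusz (weight 1) → 2/5; Agnieszka (weight 1) → 2/5; Urszula (weight 1/2) → 1/5.
Tadeusz is living and takes 2/5.
Agnieszka predeceased; the 2/5 allotted to Agnieszka's branch passes to Agnieszka's issue by representation.
Ireneusz's line is the sole branch at this level, so the full 2/5 passes to Ireneusz's issue by representation.
The 2/5 is divided into 3 equal shares of 2/15 among Waclaw, Czeslaw, Kazimierz.
Waclaw is living and takes 2/15.
Czeslaw is living and takes 2/15.
Kazimierz is living and takes 2/15.
Urszula is living and takes 1/5.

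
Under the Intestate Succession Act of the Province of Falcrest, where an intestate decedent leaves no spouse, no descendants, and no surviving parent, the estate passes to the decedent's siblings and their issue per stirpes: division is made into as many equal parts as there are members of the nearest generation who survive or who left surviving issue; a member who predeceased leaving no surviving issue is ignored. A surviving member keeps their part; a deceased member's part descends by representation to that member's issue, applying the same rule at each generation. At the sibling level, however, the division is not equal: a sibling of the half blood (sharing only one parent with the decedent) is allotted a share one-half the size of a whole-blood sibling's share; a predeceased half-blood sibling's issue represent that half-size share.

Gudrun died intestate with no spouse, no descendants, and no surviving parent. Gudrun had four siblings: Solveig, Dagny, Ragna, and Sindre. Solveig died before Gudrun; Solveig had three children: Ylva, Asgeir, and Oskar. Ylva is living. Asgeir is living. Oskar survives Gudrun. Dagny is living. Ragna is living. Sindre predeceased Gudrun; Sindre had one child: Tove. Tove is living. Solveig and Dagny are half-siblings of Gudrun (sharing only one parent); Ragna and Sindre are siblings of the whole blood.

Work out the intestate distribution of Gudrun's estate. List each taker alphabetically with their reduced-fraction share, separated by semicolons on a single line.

No spouse, descendants, or parent survives, so the estate passes to Gudrun's siblings per stirpes.
Half-blood siblings count for one-half the weight of whole-blood siblings at the initial division.
Dividing 1 in proportion to weights (total weight 3): Solveig (weight 1/2) → 1/6; Dagny (weight 1/2) → 1/6; Ragna (weight 1) → 1/3; Sindre (weight 1) → 1/3.
Solveig predeceased; the 1/6 allotted to Solveig's branch passes to Solveig's issue by representation.
The 1/6 is divided into 3 equal shares of 1/18 among Ylva, Asgeir, Oskar.
Ylva is living and takes 1/18.
Asgeir is living and takes 1/18.
Oskar is living and takes 1/18.
Dagny is living and takes 1/6.
Ragna is living and takes 1/3.
Sindre predeceased; the 1/3 allotted to Sindre's branch passes to Sindre's issue by representation.
Tove is the sole taker at this level and receives the full 1/3.

Asgeir 1/18; Dagny 1/6; Oskar 1/18; Ragna 1/3; Tove 1/3; Ylva 1/18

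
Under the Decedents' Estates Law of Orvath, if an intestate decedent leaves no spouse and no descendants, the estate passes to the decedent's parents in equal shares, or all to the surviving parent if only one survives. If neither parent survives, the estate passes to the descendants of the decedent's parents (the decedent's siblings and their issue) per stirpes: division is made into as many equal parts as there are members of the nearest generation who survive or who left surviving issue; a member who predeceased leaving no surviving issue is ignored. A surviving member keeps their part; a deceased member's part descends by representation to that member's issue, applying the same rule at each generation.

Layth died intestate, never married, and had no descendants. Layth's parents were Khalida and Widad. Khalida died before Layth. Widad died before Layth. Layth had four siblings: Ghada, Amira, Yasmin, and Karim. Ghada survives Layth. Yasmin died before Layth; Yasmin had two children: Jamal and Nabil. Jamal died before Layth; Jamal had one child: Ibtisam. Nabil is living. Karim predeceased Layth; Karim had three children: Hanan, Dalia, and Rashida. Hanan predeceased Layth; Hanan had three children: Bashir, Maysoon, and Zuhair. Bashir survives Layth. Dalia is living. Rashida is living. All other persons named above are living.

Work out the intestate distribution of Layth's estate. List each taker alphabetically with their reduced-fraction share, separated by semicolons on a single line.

Neither parent survives and there are no descendants, so the estate passes to Layth's siblings and their issue per stirpes.
The estate is divided into 4 equal shares of 1/4 among Ghada, Amira, Yasmin, Karim.
Ghada is living and takes 1/4.
Amira is living and takes 1/4.
Yasmin predeceased; the 1/4 allotted to Yasmin's branch passes to Yasmin's issue by representation.
The 1/4 is divided into 2 equal shares of 1/8 among Jamal, Nabil.
Jamal predeceased; the 1/8 allotted to Jamal's branch passes to Jamal's issue by representation.
Ibtisam is the sole taker at this level and receives the full 1/8.
Nabil is living and takes 1/8.
Karim predeceased; the 1/4 allotted to Karim's branch passes to Karim's issue by representation.
The 1/4 is divided into 3 equal shares of 1/12 among Hanan, Dalia, Rashida.
Hanan predeceased; the 1/12 allotted to Hanan's branch passes to Hanan's issue by representation.
The 1/12 is divided into 3 equal shares of 1/36 among Bashir, Maysoon, Zuhair.
Bashir is living and takes 1/36.
Maysoon is living and takes 1/36.
Zuhair is living and takes 1/36.
Dalia is living and takes 1/12.
Rashida is living and takes 1/12.

Amira 1/4; Bashir 1/36; Dalia 1/12; Ghada 1/4; Ibtisam 1/8; Maysoon 1/36; Nabil 1/8; Rashida 1/12; Zuhair 1/36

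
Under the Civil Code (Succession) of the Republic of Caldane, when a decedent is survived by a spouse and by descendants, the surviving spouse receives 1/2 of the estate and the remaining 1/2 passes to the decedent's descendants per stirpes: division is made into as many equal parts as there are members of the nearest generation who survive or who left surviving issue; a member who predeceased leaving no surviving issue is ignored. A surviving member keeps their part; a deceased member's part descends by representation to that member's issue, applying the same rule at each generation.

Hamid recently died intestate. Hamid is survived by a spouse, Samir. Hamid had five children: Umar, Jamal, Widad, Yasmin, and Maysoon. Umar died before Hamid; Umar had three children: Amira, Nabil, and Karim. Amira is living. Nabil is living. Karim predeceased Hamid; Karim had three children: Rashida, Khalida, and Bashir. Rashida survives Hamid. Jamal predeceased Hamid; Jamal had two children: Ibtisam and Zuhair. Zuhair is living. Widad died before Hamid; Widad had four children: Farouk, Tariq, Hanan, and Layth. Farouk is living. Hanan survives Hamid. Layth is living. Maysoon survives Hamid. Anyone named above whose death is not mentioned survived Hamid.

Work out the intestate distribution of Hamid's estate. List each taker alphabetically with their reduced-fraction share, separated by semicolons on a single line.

Amira 1/30; Bashir 1/90; Farouk 1/40; Hanan 1/40; Ibtisam 1/20; Khalida 1/90; Layth 1/40; Maysoon 1/10; Nabil 1/30; Rashida 1/90; Samir 1/2; Tariq 1/40; Yasmin 1/10; Zuhair 1/20

Samir, as surviving spouse, takes 1/2.
The remaining 1/2 passes to Hamid's descendants per stirpes.
The 1/2 is divided into 5 equal shares of 1/10 among Umar, Jamal, Widad, Yasmin, Maysoon.
Umar predeceased; the 1/10 allotted to Umar's branch passes to Umar's issue by representation.
The 1/10 is divided into 3 equal shares of 1/30 among Amira, Nabil, Karim.
Amira is living and takes 1/30.
Nabil is living and takes 1/30.
Karim predeceased; the 1/30 allotted to Karim's branch passes to Karim's issue by representation.
The 1/30 is divided into 3 equal shares of 1/90 among Rashida, Khalida, Bashir.
Rashida is living and takes 1/90.
Khalida is living and takes 1/90.
Bashir is living and takes 1/90.
Jamal predeceased; the 1/10 allotted to Jamal's branch passes to Jamal's issue by representation.
The 1/10 is divided into 2 equal shares of 1/20 among Ibtisam, Zuhair.
Ibtisam is living and takes 1/20.
Zuhair is living and takes 1/20.
Widad predeceased; the 1/10 allotted to Widad's branch passes to Widad's issue by representation.
The 1/10 is divided into 4 equal shares of 1/40 among Farouk, Tariq, Hanan, Layth.
Farouk is living and takes 1/40.
Tariq is living and takes 1/40.
Hanan is living and takes 1/40.
Layth is living and takes 1/40.
Yasmin is living and takes 1/10.
Maysoon is living and takes 1/10.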